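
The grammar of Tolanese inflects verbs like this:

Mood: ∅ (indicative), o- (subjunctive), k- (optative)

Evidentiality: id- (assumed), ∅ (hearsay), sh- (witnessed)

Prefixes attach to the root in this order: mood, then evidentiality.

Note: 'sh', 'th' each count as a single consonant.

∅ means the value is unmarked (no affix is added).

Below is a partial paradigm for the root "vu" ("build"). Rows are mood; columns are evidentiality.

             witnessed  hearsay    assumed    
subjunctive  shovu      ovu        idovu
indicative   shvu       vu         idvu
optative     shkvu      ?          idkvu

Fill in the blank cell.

kvu

Attach mood optative k- → kvu.
evidentiality = hearsay: zero marking, form stays kvu.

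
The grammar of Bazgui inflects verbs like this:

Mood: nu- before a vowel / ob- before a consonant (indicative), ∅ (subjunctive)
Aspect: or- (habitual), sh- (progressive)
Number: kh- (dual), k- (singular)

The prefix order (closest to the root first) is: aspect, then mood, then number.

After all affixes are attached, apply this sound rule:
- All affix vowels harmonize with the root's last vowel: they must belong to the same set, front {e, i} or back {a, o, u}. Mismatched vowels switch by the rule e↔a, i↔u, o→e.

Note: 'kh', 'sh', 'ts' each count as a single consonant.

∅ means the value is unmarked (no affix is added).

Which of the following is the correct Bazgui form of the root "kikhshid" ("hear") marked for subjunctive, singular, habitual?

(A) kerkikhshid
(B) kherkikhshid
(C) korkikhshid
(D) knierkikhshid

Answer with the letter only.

A

Attach aspect habitual or- → orkikhshid.
mood = subjunctive: zero marking, form stays orkikhshid.
Attach number singular k- → korkikhshid.
Apply vowel harmony: korkikhshid → kerkikhshid.
So the correct form is kerkikhshid, option (A).
(C) korkikhshid is wrong: it fails to apply the sound rule(s).
(D) knierkikhshid is wrong: it uses indicative instead of subjunctive for mood.
(B) kherkikhshid is wrong: it uses dual instead of singular for number.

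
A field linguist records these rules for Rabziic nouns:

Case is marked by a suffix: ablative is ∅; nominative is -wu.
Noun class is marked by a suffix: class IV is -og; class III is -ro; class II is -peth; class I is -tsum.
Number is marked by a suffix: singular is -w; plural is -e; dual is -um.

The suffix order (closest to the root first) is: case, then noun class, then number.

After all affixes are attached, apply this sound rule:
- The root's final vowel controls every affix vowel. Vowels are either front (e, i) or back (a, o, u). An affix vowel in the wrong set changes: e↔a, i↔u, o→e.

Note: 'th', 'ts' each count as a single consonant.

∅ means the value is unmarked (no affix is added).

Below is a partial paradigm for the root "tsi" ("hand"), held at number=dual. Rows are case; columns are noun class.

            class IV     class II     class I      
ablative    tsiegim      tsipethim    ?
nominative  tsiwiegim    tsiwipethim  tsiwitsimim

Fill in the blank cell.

tsitsimim

case = ablative: zero marking, form stays tsi.
Attach noun class class I -tsum → tsitsum.
Attach number dual -um → tsitsumum.
Apply vowel harmony: tsitsumum → tsitsimim.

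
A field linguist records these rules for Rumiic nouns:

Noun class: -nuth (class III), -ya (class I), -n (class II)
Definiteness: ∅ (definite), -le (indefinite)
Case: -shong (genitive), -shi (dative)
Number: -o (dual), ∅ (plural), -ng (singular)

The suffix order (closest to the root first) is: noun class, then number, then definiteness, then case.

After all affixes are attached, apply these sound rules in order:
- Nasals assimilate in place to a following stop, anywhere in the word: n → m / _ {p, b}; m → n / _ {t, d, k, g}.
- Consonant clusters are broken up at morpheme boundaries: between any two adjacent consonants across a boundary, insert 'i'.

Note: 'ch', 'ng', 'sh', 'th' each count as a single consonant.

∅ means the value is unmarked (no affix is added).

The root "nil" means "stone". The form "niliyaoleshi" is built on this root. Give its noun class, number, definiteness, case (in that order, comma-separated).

class I, dual, indefinite, dative

Segment: nil-ya-o-le-shi.
noun class: -ya → class I.
number: -o → dual.
definiteness: -le → indefinite.
case: -shi → dative.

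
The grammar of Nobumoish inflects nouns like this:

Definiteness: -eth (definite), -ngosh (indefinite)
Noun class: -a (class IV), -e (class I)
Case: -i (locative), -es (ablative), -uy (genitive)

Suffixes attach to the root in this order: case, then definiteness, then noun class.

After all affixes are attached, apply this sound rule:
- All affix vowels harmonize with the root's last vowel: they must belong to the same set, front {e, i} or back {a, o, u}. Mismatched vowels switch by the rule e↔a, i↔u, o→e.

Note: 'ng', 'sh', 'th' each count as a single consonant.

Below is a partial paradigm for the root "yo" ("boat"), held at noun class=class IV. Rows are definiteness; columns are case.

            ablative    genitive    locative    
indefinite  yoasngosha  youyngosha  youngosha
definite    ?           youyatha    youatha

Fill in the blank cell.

yoasatha

Attach case ablative -es → yoes.
Attach definiteness definite -eth → yoeseth.
Attach noun class class IV -a → yoesetha.
Apply vowel harmony: yoesetha → yoasatha.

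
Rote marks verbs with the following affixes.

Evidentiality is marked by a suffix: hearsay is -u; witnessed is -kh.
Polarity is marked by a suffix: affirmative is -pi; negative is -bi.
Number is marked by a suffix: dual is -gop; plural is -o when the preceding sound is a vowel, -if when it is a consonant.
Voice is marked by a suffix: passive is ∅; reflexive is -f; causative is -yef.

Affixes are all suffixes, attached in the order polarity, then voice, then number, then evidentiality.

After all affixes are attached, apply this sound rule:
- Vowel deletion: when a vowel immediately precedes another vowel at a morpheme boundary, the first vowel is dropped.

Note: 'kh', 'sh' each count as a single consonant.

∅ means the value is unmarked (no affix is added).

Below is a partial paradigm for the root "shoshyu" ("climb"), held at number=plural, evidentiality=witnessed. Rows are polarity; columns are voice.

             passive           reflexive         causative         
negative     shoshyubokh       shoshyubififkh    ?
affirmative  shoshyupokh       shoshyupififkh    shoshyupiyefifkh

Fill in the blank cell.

Attach polarity negative -bi → shoshyubi.
Attach voice causative -yef → shoshyubiyef.
Attach number plural -if (after consonant 'f') → shoshyubiyefif.
Attach evidentiality witnessed -kh → shoshyubiyefifkh.
Vowel deletion: no change.

shoshyubiyefifkh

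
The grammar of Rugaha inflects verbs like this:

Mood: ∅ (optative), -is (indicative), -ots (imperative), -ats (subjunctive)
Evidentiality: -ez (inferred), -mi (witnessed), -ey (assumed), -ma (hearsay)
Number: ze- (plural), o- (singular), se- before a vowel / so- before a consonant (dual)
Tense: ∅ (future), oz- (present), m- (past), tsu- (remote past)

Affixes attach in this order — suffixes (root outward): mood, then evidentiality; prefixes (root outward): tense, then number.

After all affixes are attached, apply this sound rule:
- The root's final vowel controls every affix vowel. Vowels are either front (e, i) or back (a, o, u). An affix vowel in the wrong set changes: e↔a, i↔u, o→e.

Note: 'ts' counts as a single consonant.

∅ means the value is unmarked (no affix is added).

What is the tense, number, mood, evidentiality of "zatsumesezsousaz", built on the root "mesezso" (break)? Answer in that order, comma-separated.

remote past, plural, indicative, inferred

Segment: ze-tsu-mesezso-is-ez.
tense: tsu- → remote past.
number: ze- → plural.
mood: -is → indicative.
evidentiality: -ez → inferred.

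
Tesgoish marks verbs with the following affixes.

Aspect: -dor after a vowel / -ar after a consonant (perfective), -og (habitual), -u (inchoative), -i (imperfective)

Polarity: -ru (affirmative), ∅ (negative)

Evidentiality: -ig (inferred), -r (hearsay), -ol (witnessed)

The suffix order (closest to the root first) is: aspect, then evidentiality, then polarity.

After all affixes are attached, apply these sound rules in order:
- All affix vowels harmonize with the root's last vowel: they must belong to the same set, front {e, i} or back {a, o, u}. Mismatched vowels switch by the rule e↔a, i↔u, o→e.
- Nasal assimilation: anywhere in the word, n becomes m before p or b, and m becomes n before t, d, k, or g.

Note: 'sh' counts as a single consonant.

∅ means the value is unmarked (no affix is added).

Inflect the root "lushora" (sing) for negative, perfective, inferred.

Attach aspect perfective -dor (after vowel 'a') → lushorador.
Attach evidentiality inferred -ig → lushoradorig.
polarity = negative: zero marking, form stays lushoradorig.
Apply vowel harmony: lushoradorig → lushoradorug.
Nasal assimilation: no change.

lushoradorug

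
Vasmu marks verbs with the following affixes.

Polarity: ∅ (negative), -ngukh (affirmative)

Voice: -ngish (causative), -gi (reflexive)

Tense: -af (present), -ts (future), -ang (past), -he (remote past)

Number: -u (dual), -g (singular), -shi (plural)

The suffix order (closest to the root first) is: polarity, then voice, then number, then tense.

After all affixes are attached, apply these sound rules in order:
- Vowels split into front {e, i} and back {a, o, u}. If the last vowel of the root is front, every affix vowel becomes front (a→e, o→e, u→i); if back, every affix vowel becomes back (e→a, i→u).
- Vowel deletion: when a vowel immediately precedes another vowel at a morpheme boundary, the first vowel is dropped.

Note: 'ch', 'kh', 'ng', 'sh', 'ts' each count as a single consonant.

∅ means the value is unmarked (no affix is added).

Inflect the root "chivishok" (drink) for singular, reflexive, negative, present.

polarity = negative: zero marking, form stays chivishok.
Attach voice reflexive -gi → chivishokgi.
Attach number singular -g → chivishokgig.
Attach tense present -af → chivishokgigaf.
Apply vowel harmony: chivishokgigaf → chivishokgugaf.
Vowel deletion: no change.

chivishokgugaf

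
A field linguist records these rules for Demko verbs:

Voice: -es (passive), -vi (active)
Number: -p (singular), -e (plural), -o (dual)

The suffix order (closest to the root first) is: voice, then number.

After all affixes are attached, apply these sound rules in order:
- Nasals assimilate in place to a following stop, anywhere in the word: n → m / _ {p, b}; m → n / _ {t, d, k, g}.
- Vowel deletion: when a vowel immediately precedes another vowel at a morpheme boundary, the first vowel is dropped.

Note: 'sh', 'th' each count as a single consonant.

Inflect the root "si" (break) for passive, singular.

Attach voice passive -es → sies.
Attach number singular -p → siesp.
Nasal assimilation: no change.
Apply vowel deletion: siesp → sesp.

sesp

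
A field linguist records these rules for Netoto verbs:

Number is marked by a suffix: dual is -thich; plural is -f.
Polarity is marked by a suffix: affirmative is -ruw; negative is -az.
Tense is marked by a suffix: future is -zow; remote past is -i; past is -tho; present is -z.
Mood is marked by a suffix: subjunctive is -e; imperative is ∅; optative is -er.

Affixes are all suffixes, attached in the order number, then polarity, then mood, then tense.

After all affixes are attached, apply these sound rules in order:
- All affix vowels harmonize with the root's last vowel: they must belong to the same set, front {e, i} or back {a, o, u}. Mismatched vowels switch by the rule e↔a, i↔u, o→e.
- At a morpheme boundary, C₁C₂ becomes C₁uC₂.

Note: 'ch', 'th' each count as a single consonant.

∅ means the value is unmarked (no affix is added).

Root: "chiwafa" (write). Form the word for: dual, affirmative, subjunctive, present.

chiwafathuchuruwaz

Attach number dual -thich → chiwafathich.
Attach polarity affirmative -ruw → chiwafathichruw.
Attach mood subjunctive -e → chiwafathichruwe.
Attach tense present -z → chiwafathichruwez.
Apply vowel harmony: chiwafathichruwez → chiwafathuchruwaz.
Apply epenthesis: chiwafathuchruwaz → chiwafathuchuruwaz.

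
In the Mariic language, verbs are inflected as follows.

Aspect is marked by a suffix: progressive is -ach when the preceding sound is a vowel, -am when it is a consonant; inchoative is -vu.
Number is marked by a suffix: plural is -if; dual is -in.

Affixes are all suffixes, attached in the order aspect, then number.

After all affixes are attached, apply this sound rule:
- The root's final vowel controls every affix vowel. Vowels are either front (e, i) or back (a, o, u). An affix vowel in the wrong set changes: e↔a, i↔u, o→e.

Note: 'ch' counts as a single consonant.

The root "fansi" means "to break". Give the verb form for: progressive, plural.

Attach aspect progressive -ach (after vowel 'i') → fansiach.
Attach number plural -if → fansiachif.
Apply vowel harmony: fansiachif → fansiechif.

fansiechif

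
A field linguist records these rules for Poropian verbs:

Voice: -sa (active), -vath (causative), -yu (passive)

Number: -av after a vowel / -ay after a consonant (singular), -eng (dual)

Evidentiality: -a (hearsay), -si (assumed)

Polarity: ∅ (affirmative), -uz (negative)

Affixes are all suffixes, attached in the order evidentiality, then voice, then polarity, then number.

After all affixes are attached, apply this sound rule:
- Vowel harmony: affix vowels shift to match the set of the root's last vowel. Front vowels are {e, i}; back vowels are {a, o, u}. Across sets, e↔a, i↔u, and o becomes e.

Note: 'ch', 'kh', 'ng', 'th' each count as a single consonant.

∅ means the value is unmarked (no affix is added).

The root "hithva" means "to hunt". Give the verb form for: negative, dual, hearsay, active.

Attach evidentiality hearsay -a → hithvaa.
Attach voice active -sa → hithvaasa.
Attach polarity negative -uz → hithvaasauz.
Attach number dual -eng → hithvaasauzeng.
Apply vowel harmony: hithvaasauzeng → hithvaasauzang.

hithvaasauzang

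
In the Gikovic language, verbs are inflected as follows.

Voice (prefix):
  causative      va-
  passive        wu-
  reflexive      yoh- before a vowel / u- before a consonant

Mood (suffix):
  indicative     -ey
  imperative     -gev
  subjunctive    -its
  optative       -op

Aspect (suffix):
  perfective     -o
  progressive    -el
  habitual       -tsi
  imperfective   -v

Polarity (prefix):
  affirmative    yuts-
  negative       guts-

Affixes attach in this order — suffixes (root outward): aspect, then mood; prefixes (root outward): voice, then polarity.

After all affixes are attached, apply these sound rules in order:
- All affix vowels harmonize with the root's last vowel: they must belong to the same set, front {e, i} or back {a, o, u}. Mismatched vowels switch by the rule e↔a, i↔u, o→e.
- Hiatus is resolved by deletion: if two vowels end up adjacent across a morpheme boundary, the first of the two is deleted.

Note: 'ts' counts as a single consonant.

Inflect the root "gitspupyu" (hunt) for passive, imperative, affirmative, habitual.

Attach aspect habitual -tsi → gitspupyutsi.
Attach voice passive wu- → wugitspupyutsi.
Attach mood imperative -gev → wugitspupyutsigev.
Attach polarity affirmative yuts- → yutswugitspupyutsigev.
Apply vowel harmony: yutswugitspupyutsigev → yutswugitspupyutsugav.
Vowel deletion: no change.

yutswugitspupyutsugav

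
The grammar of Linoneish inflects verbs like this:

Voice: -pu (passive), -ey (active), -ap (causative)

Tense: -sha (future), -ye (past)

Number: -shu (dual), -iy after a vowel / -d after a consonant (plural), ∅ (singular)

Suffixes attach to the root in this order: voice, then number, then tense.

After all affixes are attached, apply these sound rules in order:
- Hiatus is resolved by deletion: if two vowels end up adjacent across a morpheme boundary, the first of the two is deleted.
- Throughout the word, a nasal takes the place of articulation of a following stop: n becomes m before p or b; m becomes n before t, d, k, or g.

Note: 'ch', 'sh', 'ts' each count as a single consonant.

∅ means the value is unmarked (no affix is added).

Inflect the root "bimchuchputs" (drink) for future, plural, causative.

bimchuchputsapdsha

Attach voice causative -ap → bimchuchputsap.
Attach number plural -d (after consonant 'p') → bimchuchputsapd.
Attach tense future -sha → bimchuchputsapdsha.
Vowel deletion: no change.
Nasal assimilation: no change.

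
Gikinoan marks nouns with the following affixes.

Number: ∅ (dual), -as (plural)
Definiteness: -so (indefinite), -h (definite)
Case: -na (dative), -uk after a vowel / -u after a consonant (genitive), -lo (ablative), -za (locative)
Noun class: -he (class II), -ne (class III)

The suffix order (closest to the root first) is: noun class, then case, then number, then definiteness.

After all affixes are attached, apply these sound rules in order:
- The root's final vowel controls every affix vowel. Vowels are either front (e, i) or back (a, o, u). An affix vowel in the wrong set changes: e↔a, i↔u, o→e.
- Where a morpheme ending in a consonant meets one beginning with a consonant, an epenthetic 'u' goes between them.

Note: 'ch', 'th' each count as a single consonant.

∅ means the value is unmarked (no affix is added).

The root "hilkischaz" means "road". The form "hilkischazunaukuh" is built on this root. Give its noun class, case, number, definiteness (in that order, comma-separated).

Segment: hilkischaz-ne-uk-h.
noun class: -ne → class III.
case: -uk/u → genitive.
number: ∅ → dual.
definiteness: -h → definite.

class III, genitive, dual, definite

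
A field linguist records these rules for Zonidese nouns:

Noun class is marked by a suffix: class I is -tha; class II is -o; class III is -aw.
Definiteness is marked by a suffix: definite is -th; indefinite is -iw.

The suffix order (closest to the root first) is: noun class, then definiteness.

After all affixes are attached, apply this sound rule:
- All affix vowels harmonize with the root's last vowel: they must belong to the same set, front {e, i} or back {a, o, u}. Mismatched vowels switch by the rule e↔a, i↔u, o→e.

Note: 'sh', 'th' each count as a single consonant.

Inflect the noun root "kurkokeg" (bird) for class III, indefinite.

kurkokegewiw

Attach noun class class III -aw → kurkokegaw.
Attach definiteness indefinite -iw → kurkokegawiw.
Apply vowel harmony: kurkokegawiw → kurkokegewiw.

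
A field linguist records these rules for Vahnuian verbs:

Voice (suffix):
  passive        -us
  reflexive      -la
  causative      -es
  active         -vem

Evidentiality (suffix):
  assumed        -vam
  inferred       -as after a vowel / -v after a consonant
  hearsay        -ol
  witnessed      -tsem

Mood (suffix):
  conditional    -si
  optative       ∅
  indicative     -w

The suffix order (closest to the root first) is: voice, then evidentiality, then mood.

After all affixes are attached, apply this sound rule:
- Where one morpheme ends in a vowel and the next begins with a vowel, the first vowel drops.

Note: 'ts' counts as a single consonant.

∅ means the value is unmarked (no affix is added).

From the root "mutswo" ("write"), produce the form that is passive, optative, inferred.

mutswusv

Attach voice passive -us → mutswous.
Attach evidentiality inferred -v (after consonant 's') → mutswousv.
mood = optative: zero marking, form stays mutswousv.
Apply vowel deletion: mutswousv → mutswusv.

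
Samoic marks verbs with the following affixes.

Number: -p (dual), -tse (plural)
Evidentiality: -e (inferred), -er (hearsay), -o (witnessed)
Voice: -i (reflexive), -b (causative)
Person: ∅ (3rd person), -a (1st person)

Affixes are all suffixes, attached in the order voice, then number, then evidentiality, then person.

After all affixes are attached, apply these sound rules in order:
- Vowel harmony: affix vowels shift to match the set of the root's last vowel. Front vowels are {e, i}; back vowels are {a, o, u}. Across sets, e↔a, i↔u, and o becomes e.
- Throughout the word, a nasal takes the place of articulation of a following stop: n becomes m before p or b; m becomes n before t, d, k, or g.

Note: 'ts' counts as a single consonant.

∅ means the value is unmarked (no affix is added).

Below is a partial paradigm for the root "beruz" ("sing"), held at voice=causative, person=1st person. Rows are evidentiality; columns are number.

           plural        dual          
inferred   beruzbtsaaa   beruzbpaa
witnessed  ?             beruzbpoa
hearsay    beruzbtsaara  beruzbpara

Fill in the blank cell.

Attach voice causative -b → beruzb.
Attach number plural -tse → beruzbtse.
Attach evidentiality witnessed -o → beruzbtseo.
Attach person 1st person -a → beruzbtseoa.
Apply vowel harmony: beruzbtseoa → beruzbtsaoa.
Nasal assimilation: no change.

beruzbtsaoa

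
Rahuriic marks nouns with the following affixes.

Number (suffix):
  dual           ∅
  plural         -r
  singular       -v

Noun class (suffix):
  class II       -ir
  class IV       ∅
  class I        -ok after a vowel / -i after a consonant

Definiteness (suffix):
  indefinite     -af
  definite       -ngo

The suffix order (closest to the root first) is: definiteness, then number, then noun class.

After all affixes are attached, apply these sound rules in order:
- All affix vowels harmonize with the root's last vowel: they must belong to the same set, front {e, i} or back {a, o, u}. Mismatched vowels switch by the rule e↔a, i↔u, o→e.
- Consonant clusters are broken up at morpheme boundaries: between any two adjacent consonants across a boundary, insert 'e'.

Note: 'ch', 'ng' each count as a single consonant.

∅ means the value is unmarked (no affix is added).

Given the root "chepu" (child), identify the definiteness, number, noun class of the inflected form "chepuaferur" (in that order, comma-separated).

indefinite, plural, class II

Segment: chepu-af-r-ir.
definiteness: -af → indefinite.
number: -r → plural.
noun class: -ir → class II.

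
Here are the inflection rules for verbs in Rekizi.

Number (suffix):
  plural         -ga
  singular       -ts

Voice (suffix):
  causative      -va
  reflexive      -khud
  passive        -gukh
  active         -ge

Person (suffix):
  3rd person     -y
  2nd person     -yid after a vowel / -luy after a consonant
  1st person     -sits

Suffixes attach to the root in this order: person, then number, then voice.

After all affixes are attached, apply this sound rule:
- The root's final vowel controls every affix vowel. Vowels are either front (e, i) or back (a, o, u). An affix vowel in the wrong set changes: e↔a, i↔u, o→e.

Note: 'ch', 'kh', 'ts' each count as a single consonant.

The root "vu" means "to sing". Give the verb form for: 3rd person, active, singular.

vuytsga

Attach person 3rd person -y → vuy.
Attach number singular -ts → vuyts.
Attach voice active -ge → vuytsge.
Apply vowel harmony: vuytsge → vuytsga.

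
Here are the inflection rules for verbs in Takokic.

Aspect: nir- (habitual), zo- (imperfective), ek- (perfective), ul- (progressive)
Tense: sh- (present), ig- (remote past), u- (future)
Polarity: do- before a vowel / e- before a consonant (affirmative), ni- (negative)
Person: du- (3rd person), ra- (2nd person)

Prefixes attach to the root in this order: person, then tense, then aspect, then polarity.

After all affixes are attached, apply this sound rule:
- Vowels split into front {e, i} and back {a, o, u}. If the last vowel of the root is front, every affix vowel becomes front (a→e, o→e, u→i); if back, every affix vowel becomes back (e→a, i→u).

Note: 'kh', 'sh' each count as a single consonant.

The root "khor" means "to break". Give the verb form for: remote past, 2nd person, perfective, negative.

nuakugrakhor

Attach person 2nd person ra- → rakhor.
Attach tense remote past ig- → igrakhor.
Attach aspect perfective ek- → ekigrakhor.
Attach polarity negative ni- → niekigrakhor.
Apply vowel harmony: niekigrakhor → nuakugrakhor.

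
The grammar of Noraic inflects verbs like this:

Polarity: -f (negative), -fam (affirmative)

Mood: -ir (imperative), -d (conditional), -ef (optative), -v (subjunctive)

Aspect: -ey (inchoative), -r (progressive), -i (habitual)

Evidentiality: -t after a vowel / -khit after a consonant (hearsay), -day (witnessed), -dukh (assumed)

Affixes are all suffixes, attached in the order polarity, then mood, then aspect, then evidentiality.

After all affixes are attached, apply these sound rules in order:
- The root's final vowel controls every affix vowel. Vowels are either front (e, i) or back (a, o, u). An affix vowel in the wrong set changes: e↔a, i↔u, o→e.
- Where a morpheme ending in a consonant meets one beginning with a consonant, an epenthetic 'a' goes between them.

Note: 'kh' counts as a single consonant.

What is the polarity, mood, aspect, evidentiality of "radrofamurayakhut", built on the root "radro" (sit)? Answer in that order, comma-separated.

affirmative, imperative, inchoative, hearsay

Segment: radro-fam-ir-ey-khit.
polarity: -fam → affirmative.
mood: -ir → imperative.
aspect: -ey → inchoative.
evidentiality: -t/khit → hearsay.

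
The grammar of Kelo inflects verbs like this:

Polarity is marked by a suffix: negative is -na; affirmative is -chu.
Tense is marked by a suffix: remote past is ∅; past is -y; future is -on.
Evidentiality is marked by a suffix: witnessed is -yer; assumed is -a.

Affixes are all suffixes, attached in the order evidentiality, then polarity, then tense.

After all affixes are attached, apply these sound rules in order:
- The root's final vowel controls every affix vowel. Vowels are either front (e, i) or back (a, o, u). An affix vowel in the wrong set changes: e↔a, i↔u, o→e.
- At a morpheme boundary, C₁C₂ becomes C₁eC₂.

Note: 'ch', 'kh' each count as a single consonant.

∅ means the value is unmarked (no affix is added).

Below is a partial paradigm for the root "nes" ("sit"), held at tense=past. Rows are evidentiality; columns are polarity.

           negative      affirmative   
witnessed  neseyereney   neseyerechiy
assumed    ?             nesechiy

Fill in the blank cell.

neseney

Attach evidentiality assumed -a → nesa.
Attach polarity negative -na → nesana.
Attach tense past -y → nesanay.
Apply vowel harmony: nesanay → neseney.
Epenthesis: no change.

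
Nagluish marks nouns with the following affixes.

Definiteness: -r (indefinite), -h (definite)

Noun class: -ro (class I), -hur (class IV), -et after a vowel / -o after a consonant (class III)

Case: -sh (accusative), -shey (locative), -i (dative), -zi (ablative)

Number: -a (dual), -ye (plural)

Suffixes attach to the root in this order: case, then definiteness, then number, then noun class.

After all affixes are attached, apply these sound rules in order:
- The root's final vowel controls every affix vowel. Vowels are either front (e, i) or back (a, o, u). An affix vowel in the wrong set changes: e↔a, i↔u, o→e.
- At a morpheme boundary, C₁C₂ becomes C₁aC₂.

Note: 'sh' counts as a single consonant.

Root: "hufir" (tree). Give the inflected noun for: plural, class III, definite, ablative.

Attach case ablative -zi → hufirzi.
Attach definiteness definite -h → hufirzih.
Attach number plural -ye → hufirzihye.
Attach noun class class III -et (after vowel 'e') → hufirzihyeet.
Vowel harmony: no change.
Apply epenthesis: hufirzihyeet → hufirazihayeet.

hufirazihayeet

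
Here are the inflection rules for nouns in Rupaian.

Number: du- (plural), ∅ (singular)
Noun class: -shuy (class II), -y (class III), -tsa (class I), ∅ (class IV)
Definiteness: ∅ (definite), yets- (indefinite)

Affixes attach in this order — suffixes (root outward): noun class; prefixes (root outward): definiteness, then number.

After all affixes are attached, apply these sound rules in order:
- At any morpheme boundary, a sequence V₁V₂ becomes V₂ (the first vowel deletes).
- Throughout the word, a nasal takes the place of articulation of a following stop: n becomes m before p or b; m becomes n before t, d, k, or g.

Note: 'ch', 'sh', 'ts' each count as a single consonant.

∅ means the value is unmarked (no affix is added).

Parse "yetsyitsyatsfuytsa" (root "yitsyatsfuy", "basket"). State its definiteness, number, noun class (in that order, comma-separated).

Segment: yets-yitsyatsfuy-tsa.
definiteness: yets- → indefinite.
number: ∅ → singular.
noun class: -tsa → class I.

indefinite, singular, class I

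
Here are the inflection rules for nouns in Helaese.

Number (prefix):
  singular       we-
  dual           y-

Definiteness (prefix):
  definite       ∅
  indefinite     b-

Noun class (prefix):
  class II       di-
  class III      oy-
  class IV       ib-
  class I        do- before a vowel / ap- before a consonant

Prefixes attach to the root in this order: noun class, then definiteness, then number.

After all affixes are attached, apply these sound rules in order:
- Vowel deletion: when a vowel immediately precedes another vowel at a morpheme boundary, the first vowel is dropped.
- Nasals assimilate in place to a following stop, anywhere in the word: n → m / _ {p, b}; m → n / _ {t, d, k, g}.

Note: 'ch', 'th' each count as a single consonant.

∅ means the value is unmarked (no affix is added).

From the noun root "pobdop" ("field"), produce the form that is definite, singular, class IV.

Attach noun class class IV ib- → ibpobdop.
definiteness = definite: zero marking, form stays ibpobdop.
Attach number singular we- → weibpobdop.
Apply vowel deletion: weibpobdop → wibpobdop.
Nasal assimilation: no change.

wibpobdop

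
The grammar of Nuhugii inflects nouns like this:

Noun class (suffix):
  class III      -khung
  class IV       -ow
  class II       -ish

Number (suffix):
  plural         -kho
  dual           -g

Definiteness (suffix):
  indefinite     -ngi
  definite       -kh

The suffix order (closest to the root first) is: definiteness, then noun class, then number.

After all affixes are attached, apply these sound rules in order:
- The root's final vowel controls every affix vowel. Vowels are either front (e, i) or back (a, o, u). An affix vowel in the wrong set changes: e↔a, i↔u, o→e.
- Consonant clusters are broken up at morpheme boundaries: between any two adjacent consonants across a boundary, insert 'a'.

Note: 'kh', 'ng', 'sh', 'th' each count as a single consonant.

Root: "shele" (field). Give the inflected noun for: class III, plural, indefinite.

Attach definiteness indefinite -ngi → shelengi.
Attach noun class class III -khung → shelengikhung.
Attach number plural -kho → shelengikhungkho.
Apply vowel harmony: shelengikhungkho → shelengikhingkhe.
Apply epenthesis: shelengikhingkhe → shelengikhingakhe.

shelengikhingakhe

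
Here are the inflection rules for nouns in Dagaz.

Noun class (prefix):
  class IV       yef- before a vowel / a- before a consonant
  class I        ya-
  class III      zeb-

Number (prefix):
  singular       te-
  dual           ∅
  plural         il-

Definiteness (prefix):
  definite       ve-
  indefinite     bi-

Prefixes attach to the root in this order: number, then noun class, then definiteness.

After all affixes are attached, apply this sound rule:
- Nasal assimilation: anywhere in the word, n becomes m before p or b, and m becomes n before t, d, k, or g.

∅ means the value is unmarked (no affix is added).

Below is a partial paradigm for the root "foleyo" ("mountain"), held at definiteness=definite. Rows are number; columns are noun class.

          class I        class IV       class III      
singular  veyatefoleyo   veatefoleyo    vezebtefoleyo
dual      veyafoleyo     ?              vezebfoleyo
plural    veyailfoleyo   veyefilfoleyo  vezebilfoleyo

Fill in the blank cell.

number = dual: zero marking, form stays foleyo.
Attach noun class class IV a- (before consonant 'f') → afoleyo.
Attach definiteness definite ve- → veafoleyo.
Nasal assimilation: no change.

veafoleyo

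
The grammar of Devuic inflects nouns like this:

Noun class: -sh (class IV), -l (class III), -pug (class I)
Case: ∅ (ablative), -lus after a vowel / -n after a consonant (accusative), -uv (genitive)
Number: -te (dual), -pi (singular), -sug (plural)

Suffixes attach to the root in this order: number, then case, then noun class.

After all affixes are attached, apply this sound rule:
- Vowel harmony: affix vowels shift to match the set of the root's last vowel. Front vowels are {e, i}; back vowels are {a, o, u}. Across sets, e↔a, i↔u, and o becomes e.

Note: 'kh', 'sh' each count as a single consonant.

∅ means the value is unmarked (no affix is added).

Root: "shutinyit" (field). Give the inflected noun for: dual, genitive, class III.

Attach number dual -te → shutinyitte.
Attach case genitive -uv → shutinyitteuv.
Attach noun class class III -l → shutinyitteuvl.
Apply vowel harmony: shutinyitteuvl → shutinyitteivl.

shutinyitteivl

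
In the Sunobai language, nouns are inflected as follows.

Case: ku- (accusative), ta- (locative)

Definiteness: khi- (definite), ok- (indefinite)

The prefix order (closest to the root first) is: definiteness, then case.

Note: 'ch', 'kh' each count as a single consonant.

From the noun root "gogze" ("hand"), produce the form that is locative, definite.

takhigogze

Attach definiteness definite khi- → khigogze.
Attach case locative ta- → takhigogze.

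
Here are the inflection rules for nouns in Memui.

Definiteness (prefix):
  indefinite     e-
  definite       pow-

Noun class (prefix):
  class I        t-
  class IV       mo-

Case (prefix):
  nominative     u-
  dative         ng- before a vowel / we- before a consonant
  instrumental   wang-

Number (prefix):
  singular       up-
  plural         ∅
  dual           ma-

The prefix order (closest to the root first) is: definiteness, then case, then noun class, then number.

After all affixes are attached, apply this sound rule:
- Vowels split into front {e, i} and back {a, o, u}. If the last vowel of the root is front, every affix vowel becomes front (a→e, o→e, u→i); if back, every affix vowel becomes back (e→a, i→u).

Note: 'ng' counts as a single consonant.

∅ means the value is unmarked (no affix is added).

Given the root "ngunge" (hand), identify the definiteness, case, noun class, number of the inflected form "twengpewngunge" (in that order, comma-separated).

definite, instrumental, class I, plural

Segment: t-wang-pow-ngunge.
definiteness: pow- → definite.
case: wang- → instrumental.
noun class: t- → class I.
number: ∅ → plural.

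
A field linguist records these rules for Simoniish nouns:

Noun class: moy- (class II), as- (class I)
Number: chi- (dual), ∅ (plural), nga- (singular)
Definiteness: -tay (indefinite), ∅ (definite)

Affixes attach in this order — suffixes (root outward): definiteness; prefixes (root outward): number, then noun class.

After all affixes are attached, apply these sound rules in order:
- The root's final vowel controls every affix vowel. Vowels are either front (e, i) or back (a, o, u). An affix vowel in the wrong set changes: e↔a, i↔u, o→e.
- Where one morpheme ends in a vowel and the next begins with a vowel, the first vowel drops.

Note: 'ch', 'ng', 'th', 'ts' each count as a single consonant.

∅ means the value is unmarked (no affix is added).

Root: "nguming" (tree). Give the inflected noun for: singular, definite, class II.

meyngenguming

Attach number singular nga- → nganguming.
definiteness = definite: zero marking, form stays nganguming.
Attach noun class class II moy- → moynganguming.
Apply vowel harmony: moynganguming → meyngenguming.
Vowel deletion: no change.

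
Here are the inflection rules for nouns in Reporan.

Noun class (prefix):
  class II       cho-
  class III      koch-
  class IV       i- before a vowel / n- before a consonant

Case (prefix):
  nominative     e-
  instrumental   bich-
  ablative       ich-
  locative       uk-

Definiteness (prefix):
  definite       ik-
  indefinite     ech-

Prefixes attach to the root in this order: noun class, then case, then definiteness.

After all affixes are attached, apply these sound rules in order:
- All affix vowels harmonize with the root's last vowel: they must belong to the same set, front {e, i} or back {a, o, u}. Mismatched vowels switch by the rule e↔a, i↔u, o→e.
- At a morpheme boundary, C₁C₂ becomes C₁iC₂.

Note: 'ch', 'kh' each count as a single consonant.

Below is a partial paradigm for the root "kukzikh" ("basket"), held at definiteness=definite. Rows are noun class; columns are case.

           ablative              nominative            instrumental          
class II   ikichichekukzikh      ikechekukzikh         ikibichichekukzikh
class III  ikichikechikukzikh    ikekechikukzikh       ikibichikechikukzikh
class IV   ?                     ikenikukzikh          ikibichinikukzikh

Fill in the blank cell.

Attach noun class class IV n- (before consonant 'k') → nkukzikh.
Attach case ablative ich- → ichnkukzikh.
Attach definiteness definite ik- → ikichnkukzikh.
Vowel harmony: no change.
Apply epenthesis: ikichnkukzikh → ikichinikukzikh.

ikichinikukzikh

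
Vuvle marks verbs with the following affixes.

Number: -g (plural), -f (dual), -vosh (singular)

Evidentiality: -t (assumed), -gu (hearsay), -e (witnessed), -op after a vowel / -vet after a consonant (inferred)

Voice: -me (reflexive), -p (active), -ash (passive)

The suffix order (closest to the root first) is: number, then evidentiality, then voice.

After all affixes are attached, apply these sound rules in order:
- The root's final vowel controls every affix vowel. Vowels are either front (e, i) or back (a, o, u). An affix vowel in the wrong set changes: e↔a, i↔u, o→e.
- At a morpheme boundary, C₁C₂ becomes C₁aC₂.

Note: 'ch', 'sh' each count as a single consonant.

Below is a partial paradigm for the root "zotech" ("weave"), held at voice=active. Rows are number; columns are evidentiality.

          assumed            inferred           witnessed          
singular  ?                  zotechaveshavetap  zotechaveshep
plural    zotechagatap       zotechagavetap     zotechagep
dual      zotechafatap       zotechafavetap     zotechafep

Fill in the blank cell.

Attach number singular -vosh → zotechvosh.
Attach evidentiality assumed -t → zotechvosht.
Attach voice active -p → zotechvoshtp.
Apply vowel harmony: zotechvoshtp → zotechveshtp.
Apply epenthesis: zotechveshtp → zotechaveshatap.

zotechaveshatap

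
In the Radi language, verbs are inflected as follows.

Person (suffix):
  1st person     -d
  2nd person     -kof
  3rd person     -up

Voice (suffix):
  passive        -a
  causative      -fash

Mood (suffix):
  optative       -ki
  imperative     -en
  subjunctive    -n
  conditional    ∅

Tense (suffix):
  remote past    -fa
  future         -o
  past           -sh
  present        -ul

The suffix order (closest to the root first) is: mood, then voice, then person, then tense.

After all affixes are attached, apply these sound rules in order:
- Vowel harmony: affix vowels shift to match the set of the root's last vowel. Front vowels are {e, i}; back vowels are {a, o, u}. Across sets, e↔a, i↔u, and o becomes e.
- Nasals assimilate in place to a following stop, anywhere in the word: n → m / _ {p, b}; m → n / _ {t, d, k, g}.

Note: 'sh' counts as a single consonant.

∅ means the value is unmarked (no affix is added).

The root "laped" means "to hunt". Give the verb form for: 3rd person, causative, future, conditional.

mood = conditional: zero marking, form stays laped.
Attach voice causative -fash → lapedfash.
Attach person 3rd person -up → lapedfashup.
Attach tense future -o → lapedfashupo.
Apply vowel harmony: lapedfashupo → lapedfeshipe.
Nasal assimilation: no change.

lapedfeshipe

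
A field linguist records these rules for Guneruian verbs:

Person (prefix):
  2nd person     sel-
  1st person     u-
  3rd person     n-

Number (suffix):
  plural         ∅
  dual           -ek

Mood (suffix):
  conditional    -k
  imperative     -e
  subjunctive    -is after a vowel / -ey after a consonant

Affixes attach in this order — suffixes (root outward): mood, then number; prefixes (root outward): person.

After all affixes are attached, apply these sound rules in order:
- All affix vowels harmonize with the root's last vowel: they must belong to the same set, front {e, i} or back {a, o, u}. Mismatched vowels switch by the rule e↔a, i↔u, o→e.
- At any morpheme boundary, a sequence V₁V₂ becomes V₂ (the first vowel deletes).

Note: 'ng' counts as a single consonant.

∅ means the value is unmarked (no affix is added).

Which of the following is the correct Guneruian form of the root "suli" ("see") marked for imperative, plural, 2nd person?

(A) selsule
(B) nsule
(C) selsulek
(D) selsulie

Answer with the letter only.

Attach mood imperative -e → sulie.
Attach person 2nd person sel- → selsulie.
number = plural: zero marking, form stays selsulie.
Vowel harmony: no change.
Apply vowel deletion: selsulie → selsule.
So the correct form is selsule, option (A).
(D) selsulie is wrong: it fails to apply the sound rule(s).
(C) selsulek is wrong: it uses dual instead of plural for number.
(B) nsule is wrong: it uses 3rd person instead of 2nd person for person.

A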